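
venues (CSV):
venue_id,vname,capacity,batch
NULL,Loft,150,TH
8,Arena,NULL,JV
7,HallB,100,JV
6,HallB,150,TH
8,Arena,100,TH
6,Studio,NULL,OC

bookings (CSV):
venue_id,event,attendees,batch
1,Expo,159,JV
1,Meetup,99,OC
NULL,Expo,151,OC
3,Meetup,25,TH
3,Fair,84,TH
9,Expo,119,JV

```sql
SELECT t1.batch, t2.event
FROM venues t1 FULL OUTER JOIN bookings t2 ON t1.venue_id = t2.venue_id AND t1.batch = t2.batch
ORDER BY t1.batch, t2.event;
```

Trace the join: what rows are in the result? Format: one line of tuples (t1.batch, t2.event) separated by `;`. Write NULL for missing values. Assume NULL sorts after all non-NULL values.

FULL OUTER JOIN keeps every row from both sides; unmatched rows get NULL for the other side's columns.
Matching on t1.venue_id = t2.venue_id AND t1.batch = t2.batch. A NULL in a compared column never satisfies the condition.
Matched pairs: 0; unmatched t1 rows kept: 6; unmatched t2 rows kept: 6.

(JV, NULL); (JV, NULL); (OC, NULL); (TH, NULL); (TH, NULL); (TH, NULL); (NULL, Expo); (NULL, Expo); (NULL, Expo); (NULL, Fair); (NULL, Meetup); (NULL, Meetup)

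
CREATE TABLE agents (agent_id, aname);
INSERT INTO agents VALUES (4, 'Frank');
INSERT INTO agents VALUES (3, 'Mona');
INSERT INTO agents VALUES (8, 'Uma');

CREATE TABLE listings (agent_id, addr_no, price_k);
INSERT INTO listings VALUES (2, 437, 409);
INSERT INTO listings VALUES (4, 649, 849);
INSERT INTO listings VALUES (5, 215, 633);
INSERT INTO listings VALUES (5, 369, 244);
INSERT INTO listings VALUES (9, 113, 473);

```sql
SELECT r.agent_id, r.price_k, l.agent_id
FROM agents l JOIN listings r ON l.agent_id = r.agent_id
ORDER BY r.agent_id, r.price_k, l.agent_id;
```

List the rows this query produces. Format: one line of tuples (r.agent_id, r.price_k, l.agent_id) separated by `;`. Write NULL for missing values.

(4, 849, 4)

INNER JOIN keeps only pairs where the ON condition holds.
Matching on l.agent_id = r.agent_id.
- l[0] agent_id=4 → 1 match(es) in r → 1 row(s).
- l[1] agent_id=3 → no match; dropped.
- l[2] agent_id=8 → no match; dropped.
After projecting and ordering:
r.agent_id | r.price_k | l.agent_id
4 | 849 | 4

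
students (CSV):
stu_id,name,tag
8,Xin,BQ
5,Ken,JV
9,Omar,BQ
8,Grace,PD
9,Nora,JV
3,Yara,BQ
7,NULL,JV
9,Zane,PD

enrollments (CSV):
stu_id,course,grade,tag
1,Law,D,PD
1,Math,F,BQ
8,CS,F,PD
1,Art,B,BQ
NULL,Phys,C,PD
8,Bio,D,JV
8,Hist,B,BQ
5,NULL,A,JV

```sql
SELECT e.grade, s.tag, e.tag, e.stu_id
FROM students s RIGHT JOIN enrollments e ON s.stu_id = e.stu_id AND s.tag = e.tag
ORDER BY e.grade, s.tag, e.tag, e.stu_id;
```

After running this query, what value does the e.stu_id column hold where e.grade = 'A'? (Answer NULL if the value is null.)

5

RIGHT JOIN keeps every row from `enrollments`; unmatched rows get NULL for `students`'s columns.
Matching on s.stu_id = e.stu_id AND s.tag = e.tag. A NULL in a compared column never satisfies the condition.
- s[0] stu_id=8, tag=BQ → 1 match(es) in e → 1 row(s).
- s[1] stu_id=5, tag=JV → 1 match(es) in e → 1 row(s).
- s[2] stu_id=9, tag=BQ → no match.
- s[3] stu_id=8, tag=PD → 1 match(es) in e → 1 row(s).
- s[4] stu_id=9, tag=JV → no match.
- s[5] stu_id=3, tag=BQ → no match.
- s[6] stu_id=7, tag=JV → no match.
- s[7] stu_id=9, tag=PD → no match.
- plus 5 unmatched e row(s), each kept with NULL s columns.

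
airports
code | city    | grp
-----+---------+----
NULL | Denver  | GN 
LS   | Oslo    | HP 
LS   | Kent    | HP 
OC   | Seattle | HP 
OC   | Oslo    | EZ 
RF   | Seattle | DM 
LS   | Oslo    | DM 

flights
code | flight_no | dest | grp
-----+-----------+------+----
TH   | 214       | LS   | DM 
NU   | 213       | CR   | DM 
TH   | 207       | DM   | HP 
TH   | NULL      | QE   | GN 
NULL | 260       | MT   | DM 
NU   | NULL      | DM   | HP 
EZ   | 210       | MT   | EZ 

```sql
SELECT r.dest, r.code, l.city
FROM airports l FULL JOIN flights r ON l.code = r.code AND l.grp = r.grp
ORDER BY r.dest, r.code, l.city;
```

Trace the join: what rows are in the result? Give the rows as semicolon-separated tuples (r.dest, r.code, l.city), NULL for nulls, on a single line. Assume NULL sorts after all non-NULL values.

(CR, NU, NULL); (DM, NU, NULL); (DM, TH, NULL); (LS, TH, NULL); (MT, EZ, NULL); (MT, NULL, NULL); (QE, TH, NULL); (NULL, NULL, Denver); (NULL, NULL, Kent); (NULL, NULL, Oslo); (NULL, NULL, Oslo); (NULL, NULL, Oslo); (NULL, NULL, Seattle); (NULL, NULL, Seattle)

FULL OUTER JOIN keeps every row from both sides; unmatched rows get NULL for the other side's columns.
Matching on l.code = r.code AND l.grp = r.grp. A NULL in a compared column never satisfies the condition.
- code=NULL, grp=GN: no r row matches, row kept with r columns NULL.
- code=LS, grp=HP: no r row matches, row kept with r columns NULL.
- code=LS, grp=HP: no r row matches, row kept with r columns NULL.
- code=OC, grp=HP: no r row matches, row kept with r columns NULL.
- code=OC, grp=EZ: no r row matches, row kept with r columns NULL.
- code=RF, grp=DM: no r row matches, row kept with r columns NULL.
- code=LS, grp=DM: no r row matches, row kept with r columns NULL.
- 7 row(s) from r found no l partner → padded with NULL.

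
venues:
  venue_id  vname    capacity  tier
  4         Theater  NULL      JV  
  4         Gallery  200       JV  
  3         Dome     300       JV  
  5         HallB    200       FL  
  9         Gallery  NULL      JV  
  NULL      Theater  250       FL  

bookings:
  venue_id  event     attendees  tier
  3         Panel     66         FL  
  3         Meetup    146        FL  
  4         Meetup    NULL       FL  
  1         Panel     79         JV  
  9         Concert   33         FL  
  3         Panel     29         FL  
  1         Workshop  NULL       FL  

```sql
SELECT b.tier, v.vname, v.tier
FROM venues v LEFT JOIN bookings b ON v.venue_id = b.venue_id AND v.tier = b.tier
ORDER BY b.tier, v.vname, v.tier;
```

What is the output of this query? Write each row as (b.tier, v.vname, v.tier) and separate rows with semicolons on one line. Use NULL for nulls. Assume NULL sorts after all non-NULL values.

(NULL, Dome, JV); (NULL, Gallery, JV); (NULL, Gallery, JV); (NULL, HallB, FL); (NULL, Theater, FL); (NULL, Theater, JV)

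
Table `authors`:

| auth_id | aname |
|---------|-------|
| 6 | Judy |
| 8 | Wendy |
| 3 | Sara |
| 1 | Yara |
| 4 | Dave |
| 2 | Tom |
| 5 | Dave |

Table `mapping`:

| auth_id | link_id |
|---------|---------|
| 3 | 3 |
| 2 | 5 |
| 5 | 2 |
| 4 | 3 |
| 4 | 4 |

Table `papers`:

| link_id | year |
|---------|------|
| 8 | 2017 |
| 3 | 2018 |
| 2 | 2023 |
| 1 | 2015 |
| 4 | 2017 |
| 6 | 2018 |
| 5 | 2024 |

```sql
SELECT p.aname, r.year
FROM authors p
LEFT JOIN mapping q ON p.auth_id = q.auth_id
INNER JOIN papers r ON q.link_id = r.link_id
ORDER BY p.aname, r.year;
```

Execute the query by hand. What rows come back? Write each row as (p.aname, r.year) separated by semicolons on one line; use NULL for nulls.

Evaluate left to right. First `authors p LEFT JOIN mapping q` on auth_id: 8 row(s).
Then INNER JOIN `papers r` on link_id: keep only rows whose q.link_id appears in r.

(Dave, 2017); (Dave, 2018); (Dave, 2023); (Sara, 2018); (Tom, 2024)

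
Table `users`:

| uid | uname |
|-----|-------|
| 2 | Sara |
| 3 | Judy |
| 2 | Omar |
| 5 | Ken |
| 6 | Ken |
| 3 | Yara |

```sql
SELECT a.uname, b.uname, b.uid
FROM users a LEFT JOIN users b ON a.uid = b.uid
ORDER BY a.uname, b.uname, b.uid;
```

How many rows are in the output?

10

LEFT JOIN keeps every row from `users a`; unmatched rows get NULL for `users b`'s columns.
Matching on a.uid = b.uid.
- a[0] uid=2 → 2 match(es) in b → 2 row(s).
- a[1] uid=3 → 2 match(es) in b → 2 row(s).
- a[2] uid=2 → 2 match(es) in b → 2 row(s).
- a[3] uid=5 → 1 match(es) in b → 1 row(s).
- a[4] uid=6 → 1 match(es) in b → 1 row(s).
- a[5] uid=3 → 2 match(es) in b → 2 row(s).
Total: 10 rows.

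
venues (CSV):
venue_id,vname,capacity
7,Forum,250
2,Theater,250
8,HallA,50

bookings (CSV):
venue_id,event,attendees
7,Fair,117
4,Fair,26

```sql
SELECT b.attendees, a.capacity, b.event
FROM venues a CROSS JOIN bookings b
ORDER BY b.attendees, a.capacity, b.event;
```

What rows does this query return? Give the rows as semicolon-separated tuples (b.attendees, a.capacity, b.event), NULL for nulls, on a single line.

CROSS JOIN pairs every row of `venues` with every row of `bookings`: 3 × 2 = 6 rows.

(26, 50, Fair); (26, 250, Fair); (26, 250, Fair); (117, 50, Fair); (117, 250, Fair); (117, 250, Fair)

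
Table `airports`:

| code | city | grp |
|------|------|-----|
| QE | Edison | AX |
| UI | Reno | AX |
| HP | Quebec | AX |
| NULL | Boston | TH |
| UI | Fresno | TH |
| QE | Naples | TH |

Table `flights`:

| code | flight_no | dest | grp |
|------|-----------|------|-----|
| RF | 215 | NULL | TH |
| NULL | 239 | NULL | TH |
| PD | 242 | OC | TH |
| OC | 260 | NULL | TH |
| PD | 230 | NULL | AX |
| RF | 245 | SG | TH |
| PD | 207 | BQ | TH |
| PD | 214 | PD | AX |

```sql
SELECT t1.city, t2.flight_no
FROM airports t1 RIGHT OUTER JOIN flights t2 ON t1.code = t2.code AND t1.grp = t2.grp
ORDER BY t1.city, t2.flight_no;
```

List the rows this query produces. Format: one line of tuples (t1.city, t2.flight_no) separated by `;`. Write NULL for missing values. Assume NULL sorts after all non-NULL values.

RIGHT JOIN keeps every row from `flights`; unmatched rows get NULL for `airports`'s columns.
Matching on t1.code = t2.code AND t1.grp = t2.grp. A NULL in a compared column never satisfies the condition.
Matched pairs: 0; unmatched t2 rows kept: 8.

(NULL, 207); (NULL, 214); (NULL, 215); (NULL, 230); (NULL, 239); (NULL, 242); (NULL, 245); (NULL, 260)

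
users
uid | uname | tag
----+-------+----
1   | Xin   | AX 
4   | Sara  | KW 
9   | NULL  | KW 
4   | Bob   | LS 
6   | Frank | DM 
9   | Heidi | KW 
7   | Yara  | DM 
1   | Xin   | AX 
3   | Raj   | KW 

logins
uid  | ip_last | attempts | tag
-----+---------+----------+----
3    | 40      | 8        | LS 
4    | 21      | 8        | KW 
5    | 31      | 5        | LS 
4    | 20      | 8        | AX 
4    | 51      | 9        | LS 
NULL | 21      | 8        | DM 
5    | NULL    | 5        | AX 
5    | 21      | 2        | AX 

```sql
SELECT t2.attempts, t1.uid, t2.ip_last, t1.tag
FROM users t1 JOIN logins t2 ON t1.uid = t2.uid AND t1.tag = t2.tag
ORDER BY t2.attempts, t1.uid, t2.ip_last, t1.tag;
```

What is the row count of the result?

2

INNER JOIN keeps only pairs where the ON condition holds.
Matching on t1.uid = t2.uid AND t1.tag = t2.tag. A NULL in a compared column never satisfies the condition.
- uid=1, tag=AX: no matching t2 row, dropped.
- uid=4, tag=KW: 1 matching t2 row(s), so 1 row(s) emitted.
- uid=9, tag=KW: no matching t2 row, dropped.
- uid=4, tag=LS: 1 matching t2 row(s), so 1 row(s) emitted.
- uid=6, tag=DM: no matching t2 row, dropped.
- uid=9, tag=KW: no matching t2 row, dropped.
- uid=7, tag=DM: no matching t2 row, dropped.
- uid=1, tag=AX: no matching t2 row, dropped.
- uid=3, tag=KW: no matching t2 row, dropped.
Total: 2 rows.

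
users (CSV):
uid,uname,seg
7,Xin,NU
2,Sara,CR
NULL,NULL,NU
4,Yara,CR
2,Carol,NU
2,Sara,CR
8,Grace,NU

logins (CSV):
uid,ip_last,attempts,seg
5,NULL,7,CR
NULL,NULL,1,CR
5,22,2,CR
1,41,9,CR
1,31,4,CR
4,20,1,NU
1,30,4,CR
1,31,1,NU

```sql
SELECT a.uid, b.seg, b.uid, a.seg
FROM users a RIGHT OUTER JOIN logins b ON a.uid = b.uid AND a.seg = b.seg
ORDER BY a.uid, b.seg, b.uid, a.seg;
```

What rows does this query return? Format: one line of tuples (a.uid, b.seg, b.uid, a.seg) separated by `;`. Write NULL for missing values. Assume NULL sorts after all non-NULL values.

RIGHT JOIN keeps every row from `logins`; unmatched rows get NULL for `users`'s columns.
Matching on a.uid = b.uid AND a.seg = b.seg. A NULL in a compared column never satisfies the condition.
- uid=7, seg=NU: no matching b row.
- uid=2, seg=CR: no matching b row.
- uid=NULL, seg=NU: no matching b row.
- uid=4, seg=CR: no matching b row.
- uid=2, seg=NU: no matching b row.
- uid=2, seg=CR: no matching b row.
- uid=8, seg=NU: no matching b row.
- 8 b row(s) had no a match → kept, a columns NULL.
After projecting and ordering:
a.uid | b.seg | b.uid | a.seg
NULL | CR | 1 | NULL
NULL | CR | 1 | NULL
NULL | CR | 1 | NULL
NULL | CR | 5 | NULL
NULL | CR | 5 | NULL
NULL | CR | NULL | NULL
NULL | NU | 1 | NULL
NULL | NU | 4 | NULL

(NULL, CR, 1, NULL); (NULL, CR, 1, NULL); (NULL, CR, 1, NULL); (NULL, CR, 5, NULL); (NULL, CR, 5, NULL); (NULL, CR, NULL, NULL); (NULL, NU, 1, NULL); (NULL, NU, 4, NULL)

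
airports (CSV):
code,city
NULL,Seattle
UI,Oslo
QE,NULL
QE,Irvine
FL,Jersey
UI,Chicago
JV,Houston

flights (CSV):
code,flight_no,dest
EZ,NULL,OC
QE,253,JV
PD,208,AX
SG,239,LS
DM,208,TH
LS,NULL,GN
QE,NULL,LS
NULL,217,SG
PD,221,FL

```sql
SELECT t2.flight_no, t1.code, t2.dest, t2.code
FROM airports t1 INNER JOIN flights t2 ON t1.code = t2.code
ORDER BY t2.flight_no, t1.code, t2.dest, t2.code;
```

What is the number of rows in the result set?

4

INNER JOIN keeps only pairs where the ON condition holds.
Matching on t1.code = t2.code. A NULL in a compared column never satisfies the condition.
Matched pairs: 4.
Total: 4 rows.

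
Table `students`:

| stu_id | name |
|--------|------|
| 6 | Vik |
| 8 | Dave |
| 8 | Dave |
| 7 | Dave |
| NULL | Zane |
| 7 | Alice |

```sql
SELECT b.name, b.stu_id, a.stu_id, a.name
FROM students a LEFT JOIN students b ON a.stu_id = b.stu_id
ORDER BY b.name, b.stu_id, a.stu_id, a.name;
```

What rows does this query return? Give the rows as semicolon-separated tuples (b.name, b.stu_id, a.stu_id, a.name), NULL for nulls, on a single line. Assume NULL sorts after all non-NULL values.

LEFT JOIN keeps every row from `students a`; unmatched rows get NULL for `students b`'s columns.
Matching on a.stu_id = b.stu_id. A NULL in a compared column never satisfies the condition.
Matched pairs: 9; unmatched a rows kept: 1.

(Alice, 7, 7, Alice); (Alice, 7, 7, Dave); (Dave, 7, 7, Alice); (Dave, 7, 7, Dave); (Dave, 8, 8, Dave); (Dave, 8, 8, Dave); (Dave, 8, 8, Dave); (Dave, 8, 8, Dave); (Vik, 6, 6, Vik); (NULL, NULL, NULL, Zane)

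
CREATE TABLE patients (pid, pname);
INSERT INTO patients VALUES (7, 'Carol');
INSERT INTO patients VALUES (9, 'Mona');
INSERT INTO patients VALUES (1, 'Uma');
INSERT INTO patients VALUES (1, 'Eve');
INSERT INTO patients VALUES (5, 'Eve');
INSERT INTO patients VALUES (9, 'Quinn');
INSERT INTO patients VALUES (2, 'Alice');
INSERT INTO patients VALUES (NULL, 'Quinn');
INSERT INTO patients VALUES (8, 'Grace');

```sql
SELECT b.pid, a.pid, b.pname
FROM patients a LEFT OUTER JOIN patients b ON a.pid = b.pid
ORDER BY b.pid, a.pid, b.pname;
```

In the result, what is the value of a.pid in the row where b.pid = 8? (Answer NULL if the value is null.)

8

LEFT JOIN keeps every row from `patients a`; unmatched rows get NULL for `patients b`'s columns.
Matching on a.pid = b.pid. A NULL in a compared column never satisfies the condition.
- a (pid=7) pairs with 1 row(s) of b.
- a (pid=9) pairs with 2 row(s) of b.
- a (pid=1) pairs with 2 row(s) of b.
- a (pid=1) pairs with 2 row(s) of b.
- a (pid=5) pairs with 1 row(s) of b.
- a (pid=9) pairs with 2 row(s) of b.
- a (pid=2) pairs with 1 row(s) of b.
- a (pid=NULL) has no partner → padded with NULL.
- a (pid=8) pairs with 1 row(s) of b.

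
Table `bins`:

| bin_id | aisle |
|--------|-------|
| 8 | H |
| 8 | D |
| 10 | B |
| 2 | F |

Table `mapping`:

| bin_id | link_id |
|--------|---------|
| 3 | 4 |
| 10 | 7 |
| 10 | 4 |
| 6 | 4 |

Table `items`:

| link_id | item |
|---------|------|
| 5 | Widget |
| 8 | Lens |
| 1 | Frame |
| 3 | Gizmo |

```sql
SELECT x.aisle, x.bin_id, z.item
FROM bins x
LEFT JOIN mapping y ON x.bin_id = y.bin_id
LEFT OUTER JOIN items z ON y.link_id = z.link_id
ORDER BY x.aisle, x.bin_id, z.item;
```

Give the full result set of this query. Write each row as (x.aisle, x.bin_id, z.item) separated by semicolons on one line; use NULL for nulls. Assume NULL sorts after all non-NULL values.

Joins associate left-to-right: bins LEFT JOIN mapping on bin_id gives 5 intermediate row(s).
Then LEFT JOIN `items z` on link_id: each of those 5 rows is kept; rows whose y.link_id has no match in z get NULL for z's columns.

(B, 10, NULL); (B, 10, NULL); (D, 8, NULL); (F, 2, NULL); (H, 8, NULL)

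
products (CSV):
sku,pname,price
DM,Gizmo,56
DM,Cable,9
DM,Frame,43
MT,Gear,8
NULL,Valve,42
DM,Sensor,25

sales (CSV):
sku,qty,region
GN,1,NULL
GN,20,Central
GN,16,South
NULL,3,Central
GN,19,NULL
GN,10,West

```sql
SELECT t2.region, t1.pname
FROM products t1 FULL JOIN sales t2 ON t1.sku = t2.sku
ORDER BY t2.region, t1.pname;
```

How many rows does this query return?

12

FULL OUTER JOIN keeps every row from both sides; unmatched rows get NULL for the other side's columns.
Matching on t1.sku = t2.sku. A NULL in a compared column never satisfies the condition.
Matched pairs: 0; unmatched t1 rows kept: 6; unmatched t2 rows kept: 6.
Total: 0 matched + 12 padded = 12 rows.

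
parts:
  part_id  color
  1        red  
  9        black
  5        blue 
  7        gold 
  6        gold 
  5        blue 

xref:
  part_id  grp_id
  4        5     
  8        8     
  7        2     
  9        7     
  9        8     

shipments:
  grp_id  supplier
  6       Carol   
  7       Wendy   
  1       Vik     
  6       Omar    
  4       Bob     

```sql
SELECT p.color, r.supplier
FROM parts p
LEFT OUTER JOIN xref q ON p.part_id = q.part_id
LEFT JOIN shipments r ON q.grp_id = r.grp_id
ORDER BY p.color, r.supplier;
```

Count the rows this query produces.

Joins associate left-to-right: parts LEFT JOIN xref on part_id gives 7 intermediate row(s).
Then LEFT JOIN `shipments r` on grp_id: each of those 7 rows is kept; rows whose q.grp_id has no match in r get NULL for r's columns.
Result: 7 row(s).

7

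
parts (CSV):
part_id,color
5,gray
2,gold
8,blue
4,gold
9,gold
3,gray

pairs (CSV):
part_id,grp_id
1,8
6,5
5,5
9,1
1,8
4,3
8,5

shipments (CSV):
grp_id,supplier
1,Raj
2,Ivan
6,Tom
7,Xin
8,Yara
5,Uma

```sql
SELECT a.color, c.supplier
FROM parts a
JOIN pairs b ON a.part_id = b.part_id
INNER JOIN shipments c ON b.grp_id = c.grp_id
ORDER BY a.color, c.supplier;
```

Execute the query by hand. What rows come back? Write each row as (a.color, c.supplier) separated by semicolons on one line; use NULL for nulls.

(blue, Uma); (gold, Raj); (gray, Uma)

Evaluate left to right. First `parts a INNER JOIN pairs b` on part_id: 4 row(s).
Then INNER JOIN `shipments c` on grp_id: keep only rows whose b.grp_id appears in c.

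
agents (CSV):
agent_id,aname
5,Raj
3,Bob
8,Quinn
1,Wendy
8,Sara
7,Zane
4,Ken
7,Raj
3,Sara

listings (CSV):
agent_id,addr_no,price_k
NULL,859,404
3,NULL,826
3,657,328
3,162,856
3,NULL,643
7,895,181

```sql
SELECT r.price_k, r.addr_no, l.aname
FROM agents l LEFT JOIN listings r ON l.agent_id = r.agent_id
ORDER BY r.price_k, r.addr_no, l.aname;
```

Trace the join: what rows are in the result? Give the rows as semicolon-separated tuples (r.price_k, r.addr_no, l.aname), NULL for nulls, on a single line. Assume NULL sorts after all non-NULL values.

(181, 895, Raj); (181, 895, Zane); (328, 657, Bob); (328, 657, Sara); (643, NULL, Bob); (643, NULL, Sara); (826, NULL, Bob); (826, NULL, Sara); (856, 162, Bob); (856, 162, Sara); (NULL, NULL, Ken); (NULL, NULL, Quinn); (NULL, NULL, Raj); (NULL, NULL, Sara); (NULL, NULL, Wendy)

LEFT JOIN keeps every row from `agents`; unmatched rows get NULL for `listings`'s columns.
Matching on l.agent_id = r.agent_id. A NULL in a compared column never satisfies the condition.
- l[0] agent_id=5 → no match; kept with NULLs on the r side.
- l[1] agent_id=3 → 4 match(es) in r → 4 row(s).
- l[2] agent_id=8 → no match; kept with NULLs on the r side.
- l[3] agent_id=1 → no match; kept with NULLs on the r side.
- l[4] agent_id=8 → no match; kept with NULLs on the r side.
- l[5] agent_id=7 → 1 match(es) in r → 1 row(s).
- l[6] agent_id=4 → no match; kept with NULLs on the r side.
- l[7] agent_id=7 → 1 match(es) in r → 1 row(s).
- l[8] agent_id=3 → 4 match(es) in r → 4 row(s).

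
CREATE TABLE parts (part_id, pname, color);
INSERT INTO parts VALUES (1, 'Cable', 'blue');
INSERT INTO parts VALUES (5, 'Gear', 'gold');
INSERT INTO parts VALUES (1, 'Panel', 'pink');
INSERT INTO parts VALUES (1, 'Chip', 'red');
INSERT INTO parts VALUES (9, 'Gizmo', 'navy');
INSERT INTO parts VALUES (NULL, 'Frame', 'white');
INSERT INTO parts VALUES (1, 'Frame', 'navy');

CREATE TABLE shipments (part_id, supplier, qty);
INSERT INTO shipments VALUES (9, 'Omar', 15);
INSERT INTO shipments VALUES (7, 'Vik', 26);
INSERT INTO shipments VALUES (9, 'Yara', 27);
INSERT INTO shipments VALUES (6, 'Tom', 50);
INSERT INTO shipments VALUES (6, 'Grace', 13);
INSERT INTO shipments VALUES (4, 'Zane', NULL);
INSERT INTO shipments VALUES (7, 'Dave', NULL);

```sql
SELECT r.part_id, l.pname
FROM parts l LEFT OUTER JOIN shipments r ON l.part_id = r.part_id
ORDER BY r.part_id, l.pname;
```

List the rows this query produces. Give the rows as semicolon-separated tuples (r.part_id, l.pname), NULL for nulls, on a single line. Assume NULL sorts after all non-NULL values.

LEFT JOIN keeps every row from `parts`; unmatched rows get NULL for `shipments`'s columns.
Matching on l.part_id = r.part_id. A NULL in a compared column never satisfies the condition.
- l (part_id=1) has no partner → padded with NULL.
- l (part_id=5) has no partner → padded with NULL.
- l (part_id=1) has no partner → padded with NULL.
- l (part_id=1) has no partner → padded with NULL.
- l (part_id=9) pairs with 2 row(s) of r.
- l (part_id=NULL) has no partner → padded with NULL.
- l (part_id=1) has no partner → padded with NULL.
After projecting and ordering:
r.part_id | l.pname
9 | Gizmo
9 | Gizmo
NULL | Cable
NULL | Chip
NULL | Frame
NULL | Frame
NULL | Gear
NULL | Panel

(9, Gizmo); (9, Gizmo); (NULL, Cable); (NULL, Chip); (NULL, Frame); (NULL, Frame); (NULL, Gear); (NULL, Panel)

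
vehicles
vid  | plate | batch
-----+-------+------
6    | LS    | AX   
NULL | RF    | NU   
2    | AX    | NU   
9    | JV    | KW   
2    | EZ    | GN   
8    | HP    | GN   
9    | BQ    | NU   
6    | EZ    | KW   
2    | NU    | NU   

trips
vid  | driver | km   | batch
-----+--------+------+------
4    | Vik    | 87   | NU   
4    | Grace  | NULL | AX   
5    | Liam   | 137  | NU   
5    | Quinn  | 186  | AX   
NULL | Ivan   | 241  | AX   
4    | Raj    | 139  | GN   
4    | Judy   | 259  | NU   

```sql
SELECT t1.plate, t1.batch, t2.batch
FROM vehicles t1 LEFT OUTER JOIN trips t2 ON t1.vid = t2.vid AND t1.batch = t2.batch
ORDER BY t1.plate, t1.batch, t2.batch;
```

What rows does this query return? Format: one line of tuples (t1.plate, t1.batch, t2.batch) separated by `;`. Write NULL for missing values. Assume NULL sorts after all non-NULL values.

LEFT JOIN keeps every row from `vehicles`; unmatched rows get NULL for `trips`'s columns.
Matching on t1.vid = t2.vid AND t1.batch = t2.batch. A NULL in a compared column never satisfies the condition.
- t1[0] vid=6, batch=AX → no match; kept with NULLs on the t2 side.
- t1[1] vid=NULL, batch=NU → no match; kept with NULLs on the t2 side.
- t1[2] vid=2, batch=NU → no match; kept with NULLs on the t2 side.
- t1[3] vid=9, batch=KW → no match; kept with NULLs on the t2 side.
- t1[4] vid=2, batch=GN → no match; kept with NULLs on the t2 side.
- t1[5] vid=8, batch=GN → no match; kept with NULLs on the t2 side.
- t1[6] vid=9, batch=NU → no match; kept with NULLs on the t2 side.
- t1[7] vid=6, batch=KW → no match; kept with NULLs on the t2 side.
- t1[8] vid=2, batch=NU → no match; kept with NULLs on the t2 side.
After projecting and ordering:
t1.plate | t1.batch | t2.batch
AX | NU | NULL
BQ | NU | NULL
EZ | GN | NULL
EZ | KW | NULL
HP | GN | NULL
JV | KW | NULL
LS | AX | NULL
NU | NU | NULL
RF | NU | NULL

(AX, NU, NULL); (BQ, NU, NULL); (EZ, GN, NULL); (EZ, KW, NULL); (HP, GN, NULL); (JV, KW, NULL); (LS, AX, NULL); (NU, NU, NULL); (RF, NU, NULL)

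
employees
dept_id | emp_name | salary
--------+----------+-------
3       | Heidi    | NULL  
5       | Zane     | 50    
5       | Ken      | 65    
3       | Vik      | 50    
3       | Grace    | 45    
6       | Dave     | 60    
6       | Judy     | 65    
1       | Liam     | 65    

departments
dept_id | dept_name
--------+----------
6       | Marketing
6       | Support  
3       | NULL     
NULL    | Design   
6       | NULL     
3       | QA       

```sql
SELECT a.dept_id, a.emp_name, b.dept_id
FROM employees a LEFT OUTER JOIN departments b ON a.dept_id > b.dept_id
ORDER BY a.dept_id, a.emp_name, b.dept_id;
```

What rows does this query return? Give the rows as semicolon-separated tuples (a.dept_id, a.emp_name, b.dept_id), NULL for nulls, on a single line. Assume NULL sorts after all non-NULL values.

LEFT JOIN keeps every row from `employees`; unmatched rows get NULL for `departments`'s columns.
Matching on a.dept_id > b.dept_id. A NULL in a compared column never satisfies the condition.
Matched pairs: 8; unmatched a rows kept: 4.

(1, Liam, NULL); (3, Grace, NULL); (3, Heidi, NULL); (3, Vik, NULL); (5, Ken, 3); (5, Ken, 3); (5, Zane, 3); (5, Zane, 3); (6, Dave, 3); (6, Dave, 3); (6, Judy, 3); (6, Judy, 3)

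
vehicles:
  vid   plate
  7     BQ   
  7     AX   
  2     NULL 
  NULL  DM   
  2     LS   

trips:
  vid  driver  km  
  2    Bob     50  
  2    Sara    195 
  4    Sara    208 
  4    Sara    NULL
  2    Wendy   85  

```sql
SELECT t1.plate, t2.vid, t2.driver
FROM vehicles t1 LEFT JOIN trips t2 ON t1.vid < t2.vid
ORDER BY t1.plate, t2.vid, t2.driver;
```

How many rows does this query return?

LEFT JOIN keeps every row from `vehicles`; unmatched rows get NULL for `trips`'s columns.
Matching on t1.vid < t2.vid. A NULL in a compared column never satisfies the condition.
- vid=7: no t2 row matches, row kept with t2 columns NULL.
- vid=7: no t2 row matches, row kept with t2 columns NULL.
- vid=2: 2 matching t2 row(s), so 2 row(s) emitted.
- vid=NULL: no t2 row matches, row kept with t2 columns NULL.
- vid=2: 2 matching t2 row(s), so 2 row(s) emitted.
Total: 4 matched + 3 padded = 7 rows.

7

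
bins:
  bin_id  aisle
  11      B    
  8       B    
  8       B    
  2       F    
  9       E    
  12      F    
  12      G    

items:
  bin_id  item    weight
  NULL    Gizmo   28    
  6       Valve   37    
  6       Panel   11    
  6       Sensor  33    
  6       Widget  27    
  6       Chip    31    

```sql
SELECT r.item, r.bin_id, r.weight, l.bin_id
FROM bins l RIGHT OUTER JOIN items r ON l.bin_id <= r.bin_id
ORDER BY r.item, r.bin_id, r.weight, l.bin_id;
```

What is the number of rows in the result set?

6

RIGHT JOIN keeps every row from `items`; unmatched rows get NULL for `bins`'s columns.
Matching on l.bin_id <= r.bin_id. A NULL in a compared column never satisfies the condition.
- bin_id=11: no matching r row.
- bin_id=8: no matching r row.
- bin_id=8: no matching r row.
- bin_id=2: 5 matching r row(s), so 5 row(s) emitted.
- bin_id=9: no matching r row.
- bin_id=12: no matching r row.
- bin_id=12: no matching r row.
- 1 r row(s) had no l match → kept, l columns NULL.
Total: 5 matched + 1 padded = 6 rows.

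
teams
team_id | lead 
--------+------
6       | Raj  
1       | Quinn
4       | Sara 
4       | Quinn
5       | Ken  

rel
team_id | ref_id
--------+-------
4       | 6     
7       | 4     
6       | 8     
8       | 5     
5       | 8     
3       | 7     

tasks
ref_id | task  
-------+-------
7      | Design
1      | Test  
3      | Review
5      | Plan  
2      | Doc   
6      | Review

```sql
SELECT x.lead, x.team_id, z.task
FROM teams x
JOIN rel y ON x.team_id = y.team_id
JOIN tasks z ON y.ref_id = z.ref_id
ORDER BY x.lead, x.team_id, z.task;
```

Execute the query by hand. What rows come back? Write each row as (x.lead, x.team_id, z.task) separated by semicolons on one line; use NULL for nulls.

Joins associate left-to-right: teams INNER JOIN rel on team_id gives 4 intermediate row(s).
Then INNER JOIN `tasks z` on ref_id: keep only rows whose y.ref_id appears in z.

(Quinn, 4, Review); (Sara, 4, Review)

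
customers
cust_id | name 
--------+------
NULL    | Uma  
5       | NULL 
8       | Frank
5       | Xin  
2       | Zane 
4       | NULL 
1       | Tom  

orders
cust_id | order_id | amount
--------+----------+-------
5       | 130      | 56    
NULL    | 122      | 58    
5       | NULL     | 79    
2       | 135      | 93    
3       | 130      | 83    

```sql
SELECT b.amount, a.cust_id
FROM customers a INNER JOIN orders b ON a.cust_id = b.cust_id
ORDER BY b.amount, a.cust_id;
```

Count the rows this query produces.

5

INNER JOIN keeps only pairs where the ON condition holds.
Matching on a.cust_id = b.cust_id. A NULL in a compared column never satisfies the condition.
- a row (cust_id=NULL): no match → dropped.
- a row (cust_id=5): matches 2 b row(s) → 2 output row(s).
- a row (cust_id=8): no match → dropped.
- a row (cust_id=5): matches 2 b row(s) → 2 output row(s).
- a row (cust_id=2): matches 1 b row(s) → 1 output row(s).
- a row (cust_id=4): no match → dropped.
- a row (cust_id=1): no match → dropped.
Total: 5 rows.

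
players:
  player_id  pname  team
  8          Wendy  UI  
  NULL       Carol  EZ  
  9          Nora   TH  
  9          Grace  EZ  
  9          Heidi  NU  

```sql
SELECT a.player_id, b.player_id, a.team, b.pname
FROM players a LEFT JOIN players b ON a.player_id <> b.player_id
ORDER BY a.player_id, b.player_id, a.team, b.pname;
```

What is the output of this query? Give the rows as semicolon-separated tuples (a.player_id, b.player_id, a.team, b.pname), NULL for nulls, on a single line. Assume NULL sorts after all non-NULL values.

LEFT JOIN keeps every row from `players a`; unmatched rows get NULL for `players b`'s columns.
Matching on a.player_id <> b.player_id. A NULL in a compared column never satisfies the condition.
- a[0] player_id=8 → 3 match(es) in b → 3 row(s).
- a[1] player_id=NULL → no match; kept with NULLs on the b side.
- a[2] player_id=9 → 1 match(es) in b → 1 row(s).
- a[3] player_id=9 → 1 match(es) in b → 1 row(s).
- a[4] player_id=9 → 1 match(es) in b → 1 row(s).
After projecting and ordering:
a.player_id | b.player_id | a.team | b.pname
8 | 9 | UI | Grace
8 | 9 | UI | Heidi
8 | 9 | UI | Nora
9 | 8 | EZ | Wendy
9 | 8 | NU | Wendy
9 | 8 | TH | Wendy
NULL | NULL | EZ | NULL

(8, 9, UI, Grace); (8, 9, UI, Heidi); (8, 9, UI, Nora); (9, 8, EZ, Wendy); (9, 8, NU, Wendy); (9, 8, TH, Wendy); (NULL, NULL, EZ, NULL)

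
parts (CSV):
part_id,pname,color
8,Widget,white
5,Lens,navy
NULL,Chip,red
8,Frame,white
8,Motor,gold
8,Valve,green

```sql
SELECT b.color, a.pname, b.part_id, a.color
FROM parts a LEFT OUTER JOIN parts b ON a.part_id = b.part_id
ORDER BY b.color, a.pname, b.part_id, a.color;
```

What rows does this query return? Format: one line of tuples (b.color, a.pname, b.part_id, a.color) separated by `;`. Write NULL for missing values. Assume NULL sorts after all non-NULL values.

(gold, Frame, 8, white); (gold, Motor, 8, gold); (gold, Valve, 8, green); (gold, Widget, 8, white); (green, Frame, 8, white); (green, Motor, 8, gold); (green, Valve, 8, green); (green, Widget, 8, white); (navy, Lens, 5, navy); (white, Frame, 8, white); (white, Frame, 8, white); (white, Motor, 8, gold); (white, Motor, 8, gold); (white, Valve, 8, green); (white, Valve, 8, green); (white, Widget, 8, white); (white, Widget, 8, white); (NULL, Chip, NULL, red)

LEFT JOIN keeps every row from `parts a`; unmatched rows get NULL for `parts b`'s columns.
Matching on a.part_id = b.part_id. A NULL in a compared column never satisfies the condition.
- a row (part_id=8): matches 4 b row(s) → 4 output row(s).
- a row (part_id=5): matches 1 b row(s) → 1 output row(s).
- a row (part_id=NULL): no match → kept, b columns NULL.
- a row (part_id=8): matches 4 b row(s) → 4 output row(s).
- a row (part_id=8): matches 4 b row(s) → 4 output row(s).
- a row (part_id=8): matches 4 b row(s) → 4 output row(s).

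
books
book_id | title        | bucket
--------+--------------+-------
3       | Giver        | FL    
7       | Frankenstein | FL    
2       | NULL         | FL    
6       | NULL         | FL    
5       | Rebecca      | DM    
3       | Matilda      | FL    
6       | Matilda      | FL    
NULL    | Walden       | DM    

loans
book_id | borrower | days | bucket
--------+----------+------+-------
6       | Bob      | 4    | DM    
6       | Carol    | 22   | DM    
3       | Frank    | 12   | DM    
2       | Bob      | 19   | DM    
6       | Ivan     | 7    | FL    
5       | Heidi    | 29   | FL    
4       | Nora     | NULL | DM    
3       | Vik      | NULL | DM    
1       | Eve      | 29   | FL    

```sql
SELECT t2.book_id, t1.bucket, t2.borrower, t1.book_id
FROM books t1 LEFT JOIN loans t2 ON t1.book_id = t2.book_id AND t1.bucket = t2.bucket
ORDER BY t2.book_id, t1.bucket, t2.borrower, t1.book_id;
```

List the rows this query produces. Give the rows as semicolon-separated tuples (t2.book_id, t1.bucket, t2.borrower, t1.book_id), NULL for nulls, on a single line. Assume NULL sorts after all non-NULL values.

LEFT JOIN keeps every row from `books`; unmatched rows get NULL for `loans`'s columns.
Matching on t1.book_id = t2.book_id AND t1.bucket = t2.bucket. A NULL in a compared column never satisfies the condition.
- t1 row (book_id=3, bucket=FL): no match → kept, t2 columns NULL.
- t1 row (book_id=7, bucket=FL): no match → kept, t2 columns NULL.
- t1 row (book_id=2, bucket=FL): no match → kept, t2 columns NULL.
- t1 row (book_id=6, bucket=FL): matches 1 t2 row(s) → 1 output row(s).
- t1 row (book_id=5, bucket=DM): no match → kept, t2 columns NULL.
- t1 row (book_id=3, bucket=FL): no match → kept, t2 columns NULL.
- t1 row (book_id=6, bucket=FL): matches 1 t2 row(s) → 1 output row(s).
- t1 row (book_id=NULL, bucket=DM): no match → kept, t2 columns NULL.
After projecting and ordering:
t2.book_id | t1.bucket | t2.borrower | t1.book_id
6 | FL | Ivan | 6
6 | FL | Ivan | 6
NULL | DM | NULL | 5
NULL | DM | NULL | NULL
NULL | FL | NULL | 2
NULL | FL | NULL | 3
NULL | FL | NULL | 3
NULL | FL | NULL | 7

(6, FL, Ivan, 6); (6, FL, Ivan, 6); (NULL, DM, NULL, 5); (NULL, DM, NULL, NULL); (NULL, FL, NULL, 2); (NULL, FL, NULL, 3); (NULL, FL, NULL, 3); (NULL, FL, NULL, 7)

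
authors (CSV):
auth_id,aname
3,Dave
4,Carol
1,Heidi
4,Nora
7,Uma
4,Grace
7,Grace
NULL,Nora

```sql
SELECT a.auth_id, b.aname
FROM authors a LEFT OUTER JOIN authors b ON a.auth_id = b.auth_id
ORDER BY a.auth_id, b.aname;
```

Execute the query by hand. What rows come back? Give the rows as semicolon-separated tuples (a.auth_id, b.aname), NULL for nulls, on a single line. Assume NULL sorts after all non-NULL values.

(1, Heidi); (3, Dave); (4, Carol); (4, Carol); (4, Carol); (4, Grace); (4, Grace); (4, Grace); (4, Nora); (4, Nora); (4, Nora); (7, Grace); (7, Grace); (7, Uma); (7, Uma); (NULL, NULL)

LEFT JOIN keeps every row from `authors a`; unmatched rows get NULL for `authors b`'s columns.
Matching on a.auth_id = b.auth_id. A NULL in a compared column never satisfies the condition.
- auth_id=3: 1 matching b row(s), so 1 row(s) emitted.
- auth_id=4: 3 matching b row(s), so 3 row(s) emitted.
- auth_id=1: 1 matching b row(s), so 1 row(s) emitted.
- auth_id=4: 3 matching b row(s), so 3 row(s) emitted.
- auth_id=7: 2 matching b row(s), so 2 row(s) emitted.
- auth_id=4: 3 matching b row(s), so 3 row(s) emitted.
- auth_id=7: 2 matching b row(s), so 2 row(s) emitted.
- auth_id=NULL: no b row matches, row kept with b columns NULL.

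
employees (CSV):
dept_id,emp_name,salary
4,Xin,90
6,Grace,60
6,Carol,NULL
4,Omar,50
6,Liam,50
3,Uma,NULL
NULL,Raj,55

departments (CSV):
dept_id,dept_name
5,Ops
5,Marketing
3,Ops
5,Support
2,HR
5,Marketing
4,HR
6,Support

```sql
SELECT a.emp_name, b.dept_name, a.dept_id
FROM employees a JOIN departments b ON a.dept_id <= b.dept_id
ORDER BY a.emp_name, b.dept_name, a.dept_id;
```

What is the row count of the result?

22

INNER JOIN keeps only pairs where the ON condition holds.
Matching on a.dept_id <= b.dept_id. A NULL in a compared column never satisfies the condition.
- dept_id=4: 6 matching b row(s), so 6 row(s) emitted.
- dept_id=6: 1 matching b row(s), so 1 row(s) emitted.
- dept_id=6: 1 matching b row(s), so 1 row(s) emitted.
- dept_id=4: 6 matching b row(s), so 6 row(s) emitted.
- dept_id=6: 1 matching b row(s), so 1 row(s) emitted.
- dept_id=3: 7 matching b row(s), so 7 row(s) emitted.
- dept_id=NULL: no matching b row, dropped.
Total: 22 rows.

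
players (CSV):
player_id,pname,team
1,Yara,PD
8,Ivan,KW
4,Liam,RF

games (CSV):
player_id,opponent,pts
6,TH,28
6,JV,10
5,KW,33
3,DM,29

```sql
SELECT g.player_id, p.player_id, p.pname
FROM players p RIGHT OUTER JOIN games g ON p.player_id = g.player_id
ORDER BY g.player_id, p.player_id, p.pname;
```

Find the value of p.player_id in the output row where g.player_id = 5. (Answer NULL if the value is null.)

NULL

RIGHT JOIN keeps every row from `games`; unmatched rows get NULL for `players`'s columns.
Matching on p.player_id = g.player_id.
- p[0] player_id=1 → no match.
- p[1] player_id=8 → no match.
- p[2] player_id=4 → no match.
- 4 row(s) from g found no p partner → padded with NULL.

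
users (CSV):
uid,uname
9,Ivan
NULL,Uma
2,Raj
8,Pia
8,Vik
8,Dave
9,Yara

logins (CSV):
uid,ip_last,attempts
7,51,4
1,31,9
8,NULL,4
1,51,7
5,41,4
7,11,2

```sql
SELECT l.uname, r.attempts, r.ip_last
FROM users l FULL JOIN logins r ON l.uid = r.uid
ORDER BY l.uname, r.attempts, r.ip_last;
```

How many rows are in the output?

12

FULL OUTER JOIN keeps every row from both sides; unmatched rows get NULL for the other side's columns.
Matching on l.uid = r.uid. A NULL in a compared column never satisfies the condition.
- l (uid=9) has no partner → padded with NULL.
- l (uid=NULL) has no partner → padded with NULL.
- l (uid=2) has no partner → padded with NULL.
- l (uid=8) pairs with 1 row(s) of r.
- l (uid=8) pairs with 1 row(s) of r.
- l (uid=8) pairs with 1 row(s) of r.
- l (uid=9) has no partner → padded with NULL.
- 5 row(s) from r found no l partner → padded with NULL.
Total: 3 matched + 9 padded = 12 rows.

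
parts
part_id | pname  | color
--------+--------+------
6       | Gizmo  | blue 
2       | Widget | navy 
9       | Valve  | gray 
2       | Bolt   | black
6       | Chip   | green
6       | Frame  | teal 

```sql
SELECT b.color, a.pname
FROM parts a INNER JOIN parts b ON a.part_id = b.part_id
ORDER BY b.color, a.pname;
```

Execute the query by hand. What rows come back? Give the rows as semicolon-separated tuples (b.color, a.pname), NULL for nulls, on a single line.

INNER JOIN keeps only pairs where the ON condition holds.
Matching on a.part_id = b.part_id.
- a row (part_id=6): matches 3 b row(s) → 3 output row(s).
- a row (part_id=2): matches 2 b row(s) → 2 output row(s).
- a row (part_id=9): matches 1 b row(s) → 1 output row(s).
- a row (part_id=2): matches 2 b row(s) → 2 output row(s).
- a row (part_id=6): matches 3 b row(s) → 3 output row(s).
- a row (part_id=6): matches 3 b row(s) → 3 output row(s).

(black, Bolt); (black, Widget); (blue, Chip); (blue, Frame); (blue, Gizmo); (gray, Valve); (green, Chip); (green, Frame); (green, Gizmo); (navy, Bolt); (navy, Widget); (teal, Chip); (teal, Frame); (teal, Gizmo)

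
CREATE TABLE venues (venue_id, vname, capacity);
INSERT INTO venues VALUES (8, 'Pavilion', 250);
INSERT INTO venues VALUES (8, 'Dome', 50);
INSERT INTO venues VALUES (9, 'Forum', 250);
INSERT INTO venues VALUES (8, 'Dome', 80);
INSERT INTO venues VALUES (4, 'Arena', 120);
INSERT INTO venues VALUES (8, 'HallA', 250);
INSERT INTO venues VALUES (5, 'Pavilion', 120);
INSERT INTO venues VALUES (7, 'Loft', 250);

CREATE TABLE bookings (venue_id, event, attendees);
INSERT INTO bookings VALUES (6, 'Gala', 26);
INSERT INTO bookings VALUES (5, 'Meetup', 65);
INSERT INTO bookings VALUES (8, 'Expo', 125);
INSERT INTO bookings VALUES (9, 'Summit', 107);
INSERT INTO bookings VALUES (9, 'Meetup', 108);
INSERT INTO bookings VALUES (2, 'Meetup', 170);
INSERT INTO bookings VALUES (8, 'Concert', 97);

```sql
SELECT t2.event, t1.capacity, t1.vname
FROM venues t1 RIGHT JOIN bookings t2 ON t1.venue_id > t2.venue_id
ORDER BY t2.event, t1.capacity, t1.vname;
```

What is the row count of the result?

RIGHT JOIN keeps every row from `bookings`; unmatched rows get NULL for `venues`'s columns.
Matching on t1.venue_id > t2.venue_id.
- t1[0] venue_id=8 → 3 match(es) in t2 → 3 row(s).
- t1[1] venue_id=8 → 3 match(es) in t2 → 3 row(s).
- t1[2] venue_id=9 → 5 match(es) in t2 → 5 row(s).
- t1[3] venue_id=8 → 3 match(es) in t2 → 3 row(s).
- t1[4] venue_id=4 → 1 match(es) in t2 → 1 row(s).
- t1[5] venue_id=8 → 3 match(es) in t2 → 3 row(s).
- t1[6] venue_id=5 → 1 match(es) in t2 → 1 row(s).
- t1[7] venue_id=7 → 3 match(es) in t2 → 3 row(s).
- 2 t2 row(s) had no t1 match → kept, t1 columns NULL.
Total: 22 matched + 2 padded = 24 rows.

24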